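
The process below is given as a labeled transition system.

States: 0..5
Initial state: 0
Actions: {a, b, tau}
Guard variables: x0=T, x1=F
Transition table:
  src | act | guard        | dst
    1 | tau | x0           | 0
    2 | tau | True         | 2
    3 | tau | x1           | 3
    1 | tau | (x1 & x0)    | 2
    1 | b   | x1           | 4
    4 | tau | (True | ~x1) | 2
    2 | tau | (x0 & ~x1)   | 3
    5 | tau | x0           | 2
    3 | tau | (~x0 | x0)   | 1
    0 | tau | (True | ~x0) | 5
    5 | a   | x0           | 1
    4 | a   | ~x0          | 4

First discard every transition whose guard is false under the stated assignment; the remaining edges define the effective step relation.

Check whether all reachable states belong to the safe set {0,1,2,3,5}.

Allowed set {0,1,2,3,5}
R = {0,1,2,3,5}
  0: ok
  1: ok
  2: ok
  3: ok
  5: ok

Answer: INVARIANT HOLDS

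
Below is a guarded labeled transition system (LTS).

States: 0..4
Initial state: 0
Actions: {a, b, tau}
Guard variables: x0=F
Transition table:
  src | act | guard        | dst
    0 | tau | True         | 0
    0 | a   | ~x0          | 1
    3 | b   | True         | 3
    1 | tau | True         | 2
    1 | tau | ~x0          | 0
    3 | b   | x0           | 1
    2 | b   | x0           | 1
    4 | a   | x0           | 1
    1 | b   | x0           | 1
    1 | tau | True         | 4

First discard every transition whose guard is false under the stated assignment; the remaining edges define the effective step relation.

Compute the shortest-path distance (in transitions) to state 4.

Layered search for 4:
  Layer 0: {0}
  Layer 1: {1}
  Layer 2: {2,4}
depth(4)=2, e.g. a·tau

Answer: 2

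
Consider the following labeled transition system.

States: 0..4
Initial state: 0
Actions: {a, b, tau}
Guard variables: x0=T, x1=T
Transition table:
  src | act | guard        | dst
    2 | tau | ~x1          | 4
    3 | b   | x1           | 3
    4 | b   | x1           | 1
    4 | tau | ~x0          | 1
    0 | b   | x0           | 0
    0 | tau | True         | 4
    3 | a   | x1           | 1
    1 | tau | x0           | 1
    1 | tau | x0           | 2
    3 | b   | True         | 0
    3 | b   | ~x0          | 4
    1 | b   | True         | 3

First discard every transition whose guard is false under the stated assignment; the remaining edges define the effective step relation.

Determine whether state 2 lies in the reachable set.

Guard filter leaves 9 enabled edge(s).
L0 = {0}
L1 = {4}  now seen {0,4}
L2 = {1}  now seen {0,1,4}
L3 = {2,3}  now seen {0,1,2,3,4}
Reachable = {0,1,2,3,4}
trace reaching 2: tau·b·tau

Answer: REACHABLE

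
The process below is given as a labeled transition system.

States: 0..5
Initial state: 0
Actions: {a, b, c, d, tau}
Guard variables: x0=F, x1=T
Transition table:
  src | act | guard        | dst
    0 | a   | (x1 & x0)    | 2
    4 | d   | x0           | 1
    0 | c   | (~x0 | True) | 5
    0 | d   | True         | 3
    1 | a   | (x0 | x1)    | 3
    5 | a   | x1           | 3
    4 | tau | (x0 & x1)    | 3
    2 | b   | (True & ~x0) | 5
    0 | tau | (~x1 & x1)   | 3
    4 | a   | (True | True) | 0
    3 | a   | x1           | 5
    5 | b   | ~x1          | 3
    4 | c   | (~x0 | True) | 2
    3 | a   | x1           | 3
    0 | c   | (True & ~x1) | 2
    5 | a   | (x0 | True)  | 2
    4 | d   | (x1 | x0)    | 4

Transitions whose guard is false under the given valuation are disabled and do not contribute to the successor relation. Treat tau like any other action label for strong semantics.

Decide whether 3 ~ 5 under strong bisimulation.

Answer: NOT BISIMILAR

Working:
Refine partition for ~:
  round 0: {{0,1,2,3,4,5}}
  round 1: {{0},{1,3,5},{2},{4}}
  round 2: {{0},{1,3},{2},{4},{5}}
  round 3: {{0},{1},{2},{3},{4},{5}}
stable after 4 split(s): 6 block(s)
3∈{3}, 5∈{5}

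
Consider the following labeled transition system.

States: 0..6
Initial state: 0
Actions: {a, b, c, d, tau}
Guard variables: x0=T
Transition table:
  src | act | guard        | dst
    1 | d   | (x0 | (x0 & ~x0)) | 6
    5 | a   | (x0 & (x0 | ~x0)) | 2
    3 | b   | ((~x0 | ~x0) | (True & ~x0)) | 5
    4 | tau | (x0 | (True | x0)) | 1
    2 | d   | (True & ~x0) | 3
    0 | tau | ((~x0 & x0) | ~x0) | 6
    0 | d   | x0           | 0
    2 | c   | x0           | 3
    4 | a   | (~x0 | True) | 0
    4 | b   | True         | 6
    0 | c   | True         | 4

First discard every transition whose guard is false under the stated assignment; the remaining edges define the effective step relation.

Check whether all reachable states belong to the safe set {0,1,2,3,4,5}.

Answer: INVARIANT VIOLATED at state 6

Analysis:
Allowed set {0,1,2,3,4,5}
Reach set: {0,1,4,6}
  0: ok
  1: ok
  4: ok
  6: VIOLATES
reach 6 via c·b — violates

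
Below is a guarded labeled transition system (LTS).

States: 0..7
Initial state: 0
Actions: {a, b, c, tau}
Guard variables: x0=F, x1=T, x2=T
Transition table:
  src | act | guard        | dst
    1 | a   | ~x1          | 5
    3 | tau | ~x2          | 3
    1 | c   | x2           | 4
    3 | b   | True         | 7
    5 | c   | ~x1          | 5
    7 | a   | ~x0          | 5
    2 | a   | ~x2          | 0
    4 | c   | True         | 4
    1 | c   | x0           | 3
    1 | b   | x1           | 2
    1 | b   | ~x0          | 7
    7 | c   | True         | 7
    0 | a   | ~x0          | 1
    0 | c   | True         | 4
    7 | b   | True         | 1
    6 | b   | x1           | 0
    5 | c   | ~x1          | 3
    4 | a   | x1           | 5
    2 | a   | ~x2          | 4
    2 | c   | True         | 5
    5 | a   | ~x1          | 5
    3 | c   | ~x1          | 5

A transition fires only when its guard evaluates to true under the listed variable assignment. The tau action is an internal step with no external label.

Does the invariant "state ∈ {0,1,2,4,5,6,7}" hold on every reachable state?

Inv-set: {0,1,2,4,5,6,7}
Reach set: {0,1,2,4,5,7}
  0: ✓
  1: ✓
  2: ✓
  4: ✓
  5: ✓
  7: ✓

Answer: INVARIANT HOLDS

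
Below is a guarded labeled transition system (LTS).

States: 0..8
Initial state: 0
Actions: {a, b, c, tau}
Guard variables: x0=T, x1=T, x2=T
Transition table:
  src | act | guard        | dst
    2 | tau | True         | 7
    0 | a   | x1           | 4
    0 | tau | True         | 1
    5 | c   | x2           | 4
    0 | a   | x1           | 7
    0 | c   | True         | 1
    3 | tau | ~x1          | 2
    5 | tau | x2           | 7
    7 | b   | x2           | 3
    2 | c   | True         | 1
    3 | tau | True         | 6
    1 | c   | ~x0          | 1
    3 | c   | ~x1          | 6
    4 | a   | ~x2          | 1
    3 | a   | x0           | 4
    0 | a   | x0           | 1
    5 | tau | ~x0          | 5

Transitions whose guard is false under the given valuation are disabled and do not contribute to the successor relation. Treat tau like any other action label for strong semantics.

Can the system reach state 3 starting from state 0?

12 transition(s) survive guard evaluation.
Layer 0: {0}
Layer 1: {1,4,7}  now seen {0,1,4,7}
Layer 2: {3}  now seen {0,1,3,4,7}
Layer 3: {6}  now seen {0,1,3,4,6,7}
R = {0,1,3,4,6,7}
witness 3: a·b

Answer: REACHABLE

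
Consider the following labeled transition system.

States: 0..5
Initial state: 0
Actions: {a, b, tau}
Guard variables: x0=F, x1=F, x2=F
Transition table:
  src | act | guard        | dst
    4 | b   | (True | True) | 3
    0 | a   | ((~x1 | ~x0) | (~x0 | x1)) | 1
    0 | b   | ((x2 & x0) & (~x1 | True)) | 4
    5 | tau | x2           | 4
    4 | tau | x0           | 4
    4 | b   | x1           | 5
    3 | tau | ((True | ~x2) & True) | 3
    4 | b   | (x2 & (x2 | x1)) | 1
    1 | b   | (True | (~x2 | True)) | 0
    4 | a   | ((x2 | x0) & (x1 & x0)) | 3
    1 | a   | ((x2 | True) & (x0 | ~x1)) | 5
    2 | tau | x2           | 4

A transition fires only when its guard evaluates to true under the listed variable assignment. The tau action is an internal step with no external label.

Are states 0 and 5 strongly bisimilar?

Answer: NOT BISIMILAR

Trace:
Refine partition for ~:
  π0 = {{0,1,2,3,4,5}}
  π1 = {{0},{1},{2,5},{3},{4}}
Fixed point at round 2; 5 class(es).
0∈{0}, 5∈{2,5}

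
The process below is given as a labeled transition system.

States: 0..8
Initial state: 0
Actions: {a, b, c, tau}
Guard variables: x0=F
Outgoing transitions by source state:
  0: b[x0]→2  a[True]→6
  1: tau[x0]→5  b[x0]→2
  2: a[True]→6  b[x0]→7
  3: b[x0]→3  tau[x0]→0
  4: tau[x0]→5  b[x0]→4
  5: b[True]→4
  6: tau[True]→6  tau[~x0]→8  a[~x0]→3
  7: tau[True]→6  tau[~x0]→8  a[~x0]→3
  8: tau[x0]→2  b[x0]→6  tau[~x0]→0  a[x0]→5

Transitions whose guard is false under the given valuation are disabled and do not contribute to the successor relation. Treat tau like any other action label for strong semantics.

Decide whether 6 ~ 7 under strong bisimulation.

Bisimulation quotient by refinement:
  round 0: {{0,1,2,3,4,5,6,7,8}}
  round 1: {{0,2},{1,3,4},{5},{6,7},{8}}
5 equivalence class(es) (converged in 2)
[6]={6,7}  [7]={6,7}

Answer: BISIMILAR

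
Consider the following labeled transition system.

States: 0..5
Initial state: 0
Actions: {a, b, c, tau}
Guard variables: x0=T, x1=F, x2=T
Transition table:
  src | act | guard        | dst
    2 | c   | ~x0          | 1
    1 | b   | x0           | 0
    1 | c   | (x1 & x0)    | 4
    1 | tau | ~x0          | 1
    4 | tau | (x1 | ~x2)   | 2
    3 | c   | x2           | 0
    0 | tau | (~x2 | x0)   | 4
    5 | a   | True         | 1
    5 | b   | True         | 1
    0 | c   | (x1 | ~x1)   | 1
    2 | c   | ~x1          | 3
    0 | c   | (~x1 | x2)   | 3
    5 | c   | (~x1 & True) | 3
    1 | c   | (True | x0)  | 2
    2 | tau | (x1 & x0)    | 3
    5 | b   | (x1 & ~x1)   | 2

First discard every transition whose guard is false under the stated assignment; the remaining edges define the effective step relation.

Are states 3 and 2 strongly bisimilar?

Compute ~ classes (split until stable):
  π0 = {{0,1,2,3,4,5}}
  π1 = {{0},{1},{2,3},{4},{5}}
  π2 = {{0},{1},{2},{3},{4},{5}}
Fixed point at round 3; 6 class(es).
3∈{3}, 2∈{2}

Answer: NOT BISIMILAR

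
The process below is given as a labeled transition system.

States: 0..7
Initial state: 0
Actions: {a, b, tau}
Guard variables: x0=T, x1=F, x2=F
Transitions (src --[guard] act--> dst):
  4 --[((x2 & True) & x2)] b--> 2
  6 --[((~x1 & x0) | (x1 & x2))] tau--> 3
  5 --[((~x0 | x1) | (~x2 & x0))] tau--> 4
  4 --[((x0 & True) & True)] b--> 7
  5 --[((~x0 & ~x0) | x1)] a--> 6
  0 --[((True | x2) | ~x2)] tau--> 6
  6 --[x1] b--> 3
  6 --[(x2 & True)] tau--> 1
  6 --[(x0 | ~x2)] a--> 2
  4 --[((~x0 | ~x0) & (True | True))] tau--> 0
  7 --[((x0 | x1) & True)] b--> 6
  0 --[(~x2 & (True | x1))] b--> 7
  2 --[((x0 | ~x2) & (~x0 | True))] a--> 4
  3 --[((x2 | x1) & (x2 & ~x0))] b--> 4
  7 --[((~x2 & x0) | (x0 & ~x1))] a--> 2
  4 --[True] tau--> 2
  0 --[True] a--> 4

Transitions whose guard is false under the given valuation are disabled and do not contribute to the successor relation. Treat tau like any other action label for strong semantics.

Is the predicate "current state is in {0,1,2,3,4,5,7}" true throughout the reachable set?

Allowed set {0,1,2,3,4,5,7}
Reachable = {0,2,3,4,6,7}
  0: ok
  2: ok
  3: ok
  4: ok
  6: ✗ unsafe
  7: ok
witness against invariant: tau → 6

Answer: INVARIANT VIOLATED at state 6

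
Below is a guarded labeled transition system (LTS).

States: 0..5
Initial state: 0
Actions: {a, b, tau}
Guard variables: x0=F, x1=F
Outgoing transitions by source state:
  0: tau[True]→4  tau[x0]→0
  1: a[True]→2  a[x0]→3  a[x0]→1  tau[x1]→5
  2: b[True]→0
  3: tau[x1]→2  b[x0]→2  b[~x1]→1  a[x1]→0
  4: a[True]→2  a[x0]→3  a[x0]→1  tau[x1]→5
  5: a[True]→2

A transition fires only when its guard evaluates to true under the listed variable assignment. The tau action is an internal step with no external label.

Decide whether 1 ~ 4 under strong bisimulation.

Answer: BISIMILAR

Analysis:
Refine partition for ~:
  P[0] = {{0,1,2,3,4,5}}
  P[1] = {{0},{1,4,5},{2,3}}
  P[2] = {{0},{1,4,5},{2},{3}}
Fixed point at round 3; 4 class(es).
[1]={1,4,5}  [4]={1,4,5}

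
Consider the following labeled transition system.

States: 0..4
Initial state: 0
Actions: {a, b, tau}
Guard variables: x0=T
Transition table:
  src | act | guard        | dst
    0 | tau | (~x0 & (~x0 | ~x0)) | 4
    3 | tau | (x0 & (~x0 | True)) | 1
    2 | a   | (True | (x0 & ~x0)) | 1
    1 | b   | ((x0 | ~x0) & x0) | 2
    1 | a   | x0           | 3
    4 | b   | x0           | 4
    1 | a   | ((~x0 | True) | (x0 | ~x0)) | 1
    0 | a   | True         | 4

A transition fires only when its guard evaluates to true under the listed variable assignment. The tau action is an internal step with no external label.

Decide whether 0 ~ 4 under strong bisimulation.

Compute ~ classes (split until stable):
  round 0: {{0,1,2,3,4}}
  round 1: {{0,2},{1},{3},{4}}
  round 2: {{0},{1},{2},{3},{4}}
stable after 3 split(s): 5 block(s)
class of 0: {0}; class of 4: {4}

Answer: NOT BISIMILAR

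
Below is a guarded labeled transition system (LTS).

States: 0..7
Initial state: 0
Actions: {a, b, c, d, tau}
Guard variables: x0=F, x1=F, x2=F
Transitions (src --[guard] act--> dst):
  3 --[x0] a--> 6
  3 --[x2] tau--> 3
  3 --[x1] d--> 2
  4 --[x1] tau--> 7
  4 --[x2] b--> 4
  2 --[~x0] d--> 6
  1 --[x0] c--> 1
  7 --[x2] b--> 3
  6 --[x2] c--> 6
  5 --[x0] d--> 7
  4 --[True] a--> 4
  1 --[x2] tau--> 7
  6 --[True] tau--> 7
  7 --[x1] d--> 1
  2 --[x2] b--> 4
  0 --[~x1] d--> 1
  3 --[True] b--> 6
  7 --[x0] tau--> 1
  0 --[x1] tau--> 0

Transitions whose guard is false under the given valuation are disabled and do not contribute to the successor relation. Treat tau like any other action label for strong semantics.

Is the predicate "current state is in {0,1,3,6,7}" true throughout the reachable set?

Answer: INVARIANT HOLDS

Trace:
Safe = {0,1,3,6,7}
R = {0,1}
  0: ✓
  1: ✓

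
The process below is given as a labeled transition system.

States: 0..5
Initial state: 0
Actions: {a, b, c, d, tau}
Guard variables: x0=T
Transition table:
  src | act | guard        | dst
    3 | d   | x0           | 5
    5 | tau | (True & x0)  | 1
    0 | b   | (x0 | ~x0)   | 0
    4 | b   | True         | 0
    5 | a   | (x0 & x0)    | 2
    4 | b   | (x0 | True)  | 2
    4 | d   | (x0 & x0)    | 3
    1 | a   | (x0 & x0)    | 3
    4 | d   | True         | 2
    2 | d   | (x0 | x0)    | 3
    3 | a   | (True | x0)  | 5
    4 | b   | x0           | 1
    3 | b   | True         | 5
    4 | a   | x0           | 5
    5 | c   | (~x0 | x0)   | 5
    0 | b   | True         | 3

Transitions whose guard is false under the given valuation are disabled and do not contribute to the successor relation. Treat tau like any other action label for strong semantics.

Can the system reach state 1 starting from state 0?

After dropping false guards: 16 live edges.
Layer 0: {0}
Layer 1: {3}  total {0,3}
Layer 2: {5}  total {0,3,5}
Layer 3: {1,2}  total {0,1,2,3,5}
Reachable = {0,1,2,3,5}
Path to 1: b·d·tau

Answer: REACHABLE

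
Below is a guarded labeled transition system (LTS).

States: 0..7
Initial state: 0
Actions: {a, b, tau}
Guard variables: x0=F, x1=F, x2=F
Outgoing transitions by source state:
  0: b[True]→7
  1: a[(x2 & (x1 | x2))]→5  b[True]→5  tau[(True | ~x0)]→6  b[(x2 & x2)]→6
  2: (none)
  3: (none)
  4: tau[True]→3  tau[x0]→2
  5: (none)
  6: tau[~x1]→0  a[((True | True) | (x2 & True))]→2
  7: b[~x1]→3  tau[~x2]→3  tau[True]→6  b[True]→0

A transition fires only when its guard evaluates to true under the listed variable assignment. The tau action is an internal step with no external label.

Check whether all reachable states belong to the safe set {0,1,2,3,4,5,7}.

Answer: INVARIANT VIOLATED at state 6

Trace:
Inv-set: {0,1,2,3,4,5,7}
Reach set: {0,2,3,6,7}
  0: ✓
  2: ✓
  3: ✓
  6: outside
  7: ✓
witness against invariant: b·tau → 6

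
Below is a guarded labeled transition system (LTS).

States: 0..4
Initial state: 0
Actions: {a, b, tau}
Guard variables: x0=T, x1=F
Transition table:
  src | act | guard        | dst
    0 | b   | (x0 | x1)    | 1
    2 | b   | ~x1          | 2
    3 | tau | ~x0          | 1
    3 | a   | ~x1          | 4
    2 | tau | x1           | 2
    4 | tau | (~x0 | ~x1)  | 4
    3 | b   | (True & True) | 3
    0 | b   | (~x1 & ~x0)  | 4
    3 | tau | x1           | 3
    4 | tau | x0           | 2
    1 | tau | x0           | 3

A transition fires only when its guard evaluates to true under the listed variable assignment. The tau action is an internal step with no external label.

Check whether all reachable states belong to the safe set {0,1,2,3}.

Answer: INVARIANT VIOLATED at state 4

Trace:
Safe = {0,1,2,3}
Reachable = {0,1,2,3,4}
  0: ok
  1: ok
  2: ok
  3: ok
  4: VIOLATES
reach 4 via b·tau·a — violates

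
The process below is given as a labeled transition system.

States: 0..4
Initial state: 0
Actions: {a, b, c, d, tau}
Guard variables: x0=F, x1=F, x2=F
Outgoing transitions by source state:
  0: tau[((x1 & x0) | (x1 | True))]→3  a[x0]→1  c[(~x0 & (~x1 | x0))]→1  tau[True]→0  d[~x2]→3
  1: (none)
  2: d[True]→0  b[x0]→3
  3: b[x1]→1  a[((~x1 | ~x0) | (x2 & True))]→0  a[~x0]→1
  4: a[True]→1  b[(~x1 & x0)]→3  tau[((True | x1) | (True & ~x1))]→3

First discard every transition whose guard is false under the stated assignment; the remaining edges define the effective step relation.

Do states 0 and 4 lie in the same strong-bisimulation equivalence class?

Compute ~ classes (split until stable):
  round 0: {{0,1,2,3,4}}
  round 1: {{0},{1},{2},{3},{4}}
stable after 2 split(s): 5 block(s)
[0]={0}  [4]={4}

Answer: NOT BISIMILAR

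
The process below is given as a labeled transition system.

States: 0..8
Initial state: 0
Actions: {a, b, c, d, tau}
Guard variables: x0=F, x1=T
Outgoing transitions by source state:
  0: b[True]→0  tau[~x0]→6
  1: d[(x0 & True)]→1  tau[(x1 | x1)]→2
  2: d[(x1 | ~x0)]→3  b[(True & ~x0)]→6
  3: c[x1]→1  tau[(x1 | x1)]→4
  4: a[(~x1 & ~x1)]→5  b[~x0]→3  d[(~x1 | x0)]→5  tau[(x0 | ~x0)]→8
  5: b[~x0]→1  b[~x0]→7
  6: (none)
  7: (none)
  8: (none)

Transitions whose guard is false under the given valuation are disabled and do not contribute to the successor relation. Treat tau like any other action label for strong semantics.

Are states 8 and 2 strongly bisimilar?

Answer: NOT BISIMILAR

Analysis:
Compute ~ classes (split until stable):
  round 0: {{0,1,2,3,4,5,6,7,8}}
  round 1: {{0,4},{1},{2},{3},{5},{6,7,8}}
  round 2: {{0},{1},{2},{3},{4},{5},{6,7,8}}
Fixed point at round 3; 7 class(es).
class of 8: {6,7,8}; class of 2: {2}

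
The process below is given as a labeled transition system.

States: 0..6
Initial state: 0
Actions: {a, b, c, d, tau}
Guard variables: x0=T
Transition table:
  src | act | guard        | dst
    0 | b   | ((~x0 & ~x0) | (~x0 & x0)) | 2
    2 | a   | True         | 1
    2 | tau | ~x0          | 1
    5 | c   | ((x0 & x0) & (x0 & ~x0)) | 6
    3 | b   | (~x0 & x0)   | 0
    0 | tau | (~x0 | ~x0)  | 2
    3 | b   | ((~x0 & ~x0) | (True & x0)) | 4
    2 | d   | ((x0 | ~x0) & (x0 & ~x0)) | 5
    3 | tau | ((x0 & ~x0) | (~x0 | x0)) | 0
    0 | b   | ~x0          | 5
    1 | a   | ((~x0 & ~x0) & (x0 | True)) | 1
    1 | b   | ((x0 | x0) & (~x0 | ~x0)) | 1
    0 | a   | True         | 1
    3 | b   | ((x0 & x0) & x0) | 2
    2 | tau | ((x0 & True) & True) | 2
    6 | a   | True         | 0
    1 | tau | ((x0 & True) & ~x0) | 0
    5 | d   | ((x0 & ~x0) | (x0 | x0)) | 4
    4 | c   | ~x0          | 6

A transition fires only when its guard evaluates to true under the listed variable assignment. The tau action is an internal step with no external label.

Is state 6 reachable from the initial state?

After dropping false guards: 8 live edges.
depth 0: {0}
depth 1: {1}  total {0,1}
R = {0,1}

Answer: UNREACHABLE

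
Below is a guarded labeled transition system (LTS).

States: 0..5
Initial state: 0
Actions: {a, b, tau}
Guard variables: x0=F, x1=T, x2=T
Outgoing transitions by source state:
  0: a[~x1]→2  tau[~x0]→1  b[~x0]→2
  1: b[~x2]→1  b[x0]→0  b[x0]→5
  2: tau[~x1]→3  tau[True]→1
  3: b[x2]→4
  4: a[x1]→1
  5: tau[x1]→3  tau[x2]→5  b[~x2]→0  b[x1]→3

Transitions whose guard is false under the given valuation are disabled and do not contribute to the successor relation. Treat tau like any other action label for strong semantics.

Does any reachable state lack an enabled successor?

Answer: DEADLOCK at state 1

Analysis:
Reach set: {0,1,2}
  0: b→2  tau→1  [deg 2]
  1: ∅  [no exit]
  2: tau→1  [deg 1]
witness 1: tau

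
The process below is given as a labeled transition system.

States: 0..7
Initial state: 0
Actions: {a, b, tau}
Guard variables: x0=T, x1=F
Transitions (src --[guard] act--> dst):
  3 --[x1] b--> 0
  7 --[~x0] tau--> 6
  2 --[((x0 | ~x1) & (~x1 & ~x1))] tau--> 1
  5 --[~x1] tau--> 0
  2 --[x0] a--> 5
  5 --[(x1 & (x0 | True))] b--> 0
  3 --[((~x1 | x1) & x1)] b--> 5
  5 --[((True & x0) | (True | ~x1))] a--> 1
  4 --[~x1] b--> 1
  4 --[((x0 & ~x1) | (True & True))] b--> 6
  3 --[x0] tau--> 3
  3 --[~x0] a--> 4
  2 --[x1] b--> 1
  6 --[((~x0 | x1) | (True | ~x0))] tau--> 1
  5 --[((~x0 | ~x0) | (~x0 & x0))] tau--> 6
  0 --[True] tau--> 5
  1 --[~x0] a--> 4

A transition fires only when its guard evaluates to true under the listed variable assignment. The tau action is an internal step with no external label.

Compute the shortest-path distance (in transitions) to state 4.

Answer: UNREACHABLE

Analysis:
Layered search for 4:
  depth 0: {0}
  depth 1: {5}
  depth 2: {1}
4 never appears.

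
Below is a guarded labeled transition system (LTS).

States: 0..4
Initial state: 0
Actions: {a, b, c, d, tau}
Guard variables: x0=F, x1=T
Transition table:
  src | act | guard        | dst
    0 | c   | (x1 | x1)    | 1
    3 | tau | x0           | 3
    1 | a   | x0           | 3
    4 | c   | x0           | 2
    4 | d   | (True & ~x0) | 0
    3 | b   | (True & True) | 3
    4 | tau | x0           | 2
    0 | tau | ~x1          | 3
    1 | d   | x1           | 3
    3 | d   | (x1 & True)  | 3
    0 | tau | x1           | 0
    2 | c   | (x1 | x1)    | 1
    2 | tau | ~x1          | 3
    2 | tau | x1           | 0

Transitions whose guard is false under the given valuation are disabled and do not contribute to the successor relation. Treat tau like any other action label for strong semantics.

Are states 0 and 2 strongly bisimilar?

Compute ~ classes (split until stable):
  P[0] = {{0,1,2,3,4}}
  P[1] = {{0,2},{1,4},{3}}
  P[2] = {{0,2},{1},{3},{4}}
Fixed point at round 3; 4 class(es).
[0]={0,2}  [2]={0,2}

Answer: BISIMILAR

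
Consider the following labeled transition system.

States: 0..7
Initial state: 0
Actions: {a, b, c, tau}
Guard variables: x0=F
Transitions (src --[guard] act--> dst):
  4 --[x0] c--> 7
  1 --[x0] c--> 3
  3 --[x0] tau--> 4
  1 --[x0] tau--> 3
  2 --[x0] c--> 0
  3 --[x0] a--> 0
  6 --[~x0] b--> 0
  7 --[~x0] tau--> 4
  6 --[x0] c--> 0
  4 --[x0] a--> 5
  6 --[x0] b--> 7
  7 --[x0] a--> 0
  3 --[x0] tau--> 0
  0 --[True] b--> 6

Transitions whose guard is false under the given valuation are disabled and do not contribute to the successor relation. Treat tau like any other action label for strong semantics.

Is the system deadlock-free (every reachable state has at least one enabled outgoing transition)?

Reachable = {0,6}
  0: b→6  [deg 1]
  6: b→0  [deg 1]

Answer: DEADLOCK-FREE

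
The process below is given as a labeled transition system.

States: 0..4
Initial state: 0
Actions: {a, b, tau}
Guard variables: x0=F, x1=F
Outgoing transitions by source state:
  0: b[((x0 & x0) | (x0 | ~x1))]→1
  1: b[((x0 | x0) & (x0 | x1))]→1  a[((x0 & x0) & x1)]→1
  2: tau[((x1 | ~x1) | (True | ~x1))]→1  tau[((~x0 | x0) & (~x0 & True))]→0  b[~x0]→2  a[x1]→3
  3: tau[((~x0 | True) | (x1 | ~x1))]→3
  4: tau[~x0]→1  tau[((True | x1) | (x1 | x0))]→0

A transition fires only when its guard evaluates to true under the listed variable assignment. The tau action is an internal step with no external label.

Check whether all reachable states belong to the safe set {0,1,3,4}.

Answer: INVARIANT HOLDS

Trace:
Inv-set: {0,1,3,4}
R = {0,1}
  0: ok
  1: ok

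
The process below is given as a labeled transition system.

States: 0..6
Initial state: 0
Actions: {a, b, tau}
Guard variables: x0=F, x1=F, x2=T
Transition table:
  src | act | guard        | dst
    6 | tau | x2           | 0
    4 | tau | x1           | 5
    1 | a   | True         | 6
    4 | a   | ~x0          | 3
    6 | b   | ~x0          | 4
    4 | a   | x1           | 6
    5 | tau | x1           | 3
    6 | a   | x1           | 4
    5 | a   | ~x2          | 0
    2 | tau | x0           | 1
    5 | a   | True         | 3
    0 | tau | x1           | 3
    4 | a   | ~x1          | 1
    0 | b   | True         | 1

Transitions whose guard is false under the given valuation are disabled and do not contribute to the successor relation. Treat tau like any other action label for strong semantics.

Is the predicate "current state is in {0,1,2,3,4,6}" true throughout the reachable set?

Answer: INVARIANT HOLDS

Analysis:
Safe = {0,1,2,3,4,6}
R = {0,1,3,4,6}
  0: ✓
  1: ✓
  3: ✓
  4: ✓
  6: ✓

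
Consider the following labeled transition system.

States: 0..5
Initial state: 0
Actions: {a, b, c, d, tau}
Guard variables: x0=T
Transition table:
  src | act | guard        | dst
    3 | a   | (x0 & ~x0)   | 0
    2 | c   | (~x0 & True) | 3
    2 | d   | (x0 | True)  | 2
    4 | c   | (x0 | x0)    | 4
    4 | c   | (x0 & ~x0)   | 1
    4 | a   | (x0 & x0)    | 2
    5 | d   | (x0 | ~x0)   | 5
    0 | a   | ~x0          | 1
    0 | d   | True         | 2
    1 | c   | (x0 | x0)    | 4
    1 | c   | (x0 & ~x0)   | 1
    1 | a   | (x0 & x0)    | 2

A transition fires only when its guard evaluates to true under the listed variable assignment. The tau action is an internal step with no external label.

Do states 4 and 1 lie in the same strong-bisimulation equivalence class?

Answer: BISIMILAR

Trace:
Refine partition for ~:
  round 0: {{0,1,2,3,4,5}}
  round 1: {{0,2,5},{1,4},{3}}
stable after 2 split(s): 3 block(s)
class of 4: {1,4}; class of 1: {1,4}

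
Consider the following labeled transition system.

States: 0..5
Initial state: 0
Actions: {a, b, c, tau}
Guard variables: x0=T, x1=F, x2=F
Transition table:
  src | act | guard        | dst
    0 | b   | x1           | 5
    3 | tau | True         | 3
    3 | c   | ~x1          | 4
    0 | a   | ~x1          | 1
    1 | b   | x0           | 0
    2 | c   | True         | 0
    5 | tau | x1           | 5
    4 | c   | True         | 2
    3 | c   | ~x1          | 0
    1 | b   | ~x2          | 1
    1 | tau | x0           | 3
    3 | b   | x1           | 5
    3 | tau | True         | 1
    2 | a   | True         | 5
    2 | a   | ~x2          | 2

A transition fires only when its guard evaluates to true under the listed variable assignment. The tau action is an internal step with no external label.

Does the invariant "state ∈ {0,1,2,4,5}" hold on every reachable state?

Inv-set: {0,1,2,4,5}
R = {0,1,2,3,4,5}
  0: safe
  1: safe
  2: safe
  3: outside
  4: safe
  5: safe
counterexample path to 3: a·tau

Answer: INVARIANT VIOLATED at state 3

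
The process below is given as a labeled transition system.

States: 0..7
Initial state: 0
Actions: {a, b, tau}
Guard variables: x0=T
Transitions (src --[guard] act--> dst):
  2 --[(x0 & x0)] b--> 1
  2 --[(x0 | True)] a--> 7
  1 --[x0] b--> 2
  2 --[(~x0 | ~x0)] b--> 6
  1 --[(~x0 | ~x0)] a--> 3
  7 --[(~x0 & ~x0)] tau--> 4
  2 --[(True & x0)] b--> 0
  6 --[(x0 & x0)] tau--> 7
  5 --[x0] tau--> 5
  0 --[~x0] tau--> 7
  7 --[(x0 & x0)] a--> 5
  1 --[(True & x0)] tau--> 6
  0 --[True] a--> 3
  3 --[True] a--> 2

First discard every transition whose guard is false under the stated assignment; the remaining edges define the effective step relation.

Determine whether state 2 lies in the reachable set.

Answer: REACHABLE

Working:
10 transition(s) survive guard evaluation.
Layer 0: {0}
Layer 1: {3}  total {0,3}
Layer 2: {2}  total {0,2,3}
Layer 3: {1,7}  total {0,1,2,3,7}
Layer 4: {5,6}  total {0,1,2,3,5,6,7}
Reachable = {0,1,2,3,5,6,7}
Path to 2: a·a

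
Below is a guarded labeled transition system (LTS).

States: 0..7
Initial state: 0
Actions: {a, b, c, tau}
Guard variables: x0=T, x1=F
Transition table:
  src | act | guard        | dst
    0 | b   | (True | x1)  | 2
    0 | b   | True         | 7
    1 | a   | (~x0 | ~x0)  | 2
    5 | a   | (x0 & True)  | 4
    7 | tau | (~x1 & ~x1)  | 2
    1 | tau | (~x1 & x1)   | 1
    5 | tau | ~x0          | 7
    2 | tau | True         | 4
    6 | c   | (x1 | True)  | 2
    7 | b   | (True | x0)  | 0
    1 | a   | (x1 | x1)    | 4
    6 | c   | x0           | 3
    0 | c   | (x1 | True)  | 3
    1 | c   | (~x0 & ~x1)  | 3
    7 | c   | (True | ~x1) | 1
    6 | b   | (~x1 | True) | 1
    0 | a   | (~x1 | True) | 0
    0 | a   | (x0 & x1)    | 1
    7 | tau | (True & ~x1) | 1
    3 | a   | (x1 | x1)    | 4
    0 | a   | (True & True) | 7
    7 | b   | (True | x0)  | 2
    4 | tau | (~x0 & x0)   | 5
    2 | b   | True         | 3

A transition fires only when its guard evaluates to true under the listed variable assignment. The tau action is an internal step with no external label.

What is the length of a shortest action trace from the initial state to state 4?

Layered search for 4:
  depth 0: {0}
  depth 1: {2,3,7}
  depth 2: {1,4}
depth(4)=2, e.g. b·tau

Answer: 2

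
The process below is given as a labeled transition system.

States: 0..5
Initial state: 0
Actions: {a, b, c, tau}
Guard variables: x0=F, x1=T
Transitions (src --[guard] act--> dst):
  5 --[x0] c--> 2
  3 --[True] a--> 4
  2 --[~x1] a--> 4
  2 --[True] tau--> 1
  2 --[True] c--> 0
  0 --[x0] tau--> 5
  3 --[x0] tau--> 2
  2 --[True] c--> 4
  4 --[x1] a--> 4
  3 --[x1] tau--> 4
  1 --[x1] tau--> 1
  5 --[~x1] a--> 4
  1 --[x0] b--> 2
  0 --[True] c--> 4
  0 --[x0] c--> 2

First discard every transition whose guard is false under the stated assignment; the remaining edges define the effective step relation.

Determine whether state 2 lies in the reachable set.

Answer: UNREACHABLE

Working:
After dropping false guards: 8 live edges.
Layer 0: {0}
Layer 1: {4}  cumulative {0,4}
R = {0,4}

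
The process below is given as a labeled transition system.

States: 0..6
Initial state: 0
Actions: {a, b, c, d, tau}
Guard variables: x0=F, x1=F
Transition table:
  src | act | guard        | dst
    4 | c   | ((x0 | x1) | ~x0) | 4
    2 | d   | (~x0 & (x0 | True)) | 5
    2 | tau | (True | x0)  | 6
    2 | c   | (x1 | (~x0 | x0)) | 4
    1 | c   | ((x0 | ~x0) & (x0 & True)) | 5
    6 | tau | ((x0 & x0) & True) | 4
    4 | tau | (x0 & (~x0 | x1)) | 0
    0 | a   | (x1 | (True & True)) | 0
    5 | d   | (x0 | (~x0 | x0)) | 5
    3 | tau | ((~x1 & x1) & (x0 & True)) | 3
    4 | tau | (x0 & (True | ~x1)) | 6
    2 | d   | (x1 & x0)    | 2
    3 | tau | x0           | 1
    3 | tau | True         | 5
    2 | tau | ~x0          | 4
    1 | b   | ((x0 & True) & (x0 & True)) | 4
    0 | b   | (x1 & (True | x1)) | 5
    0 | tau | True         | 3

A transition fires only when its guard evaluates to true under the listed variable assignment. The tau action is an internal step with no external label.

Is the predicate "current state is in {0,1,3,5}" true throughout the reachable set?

Answer: INVARIANT HOLDS

Working:
Allowed set {0,1,3,5}
R = {0,3,5}
  0: ok
  3: ok
  5: ok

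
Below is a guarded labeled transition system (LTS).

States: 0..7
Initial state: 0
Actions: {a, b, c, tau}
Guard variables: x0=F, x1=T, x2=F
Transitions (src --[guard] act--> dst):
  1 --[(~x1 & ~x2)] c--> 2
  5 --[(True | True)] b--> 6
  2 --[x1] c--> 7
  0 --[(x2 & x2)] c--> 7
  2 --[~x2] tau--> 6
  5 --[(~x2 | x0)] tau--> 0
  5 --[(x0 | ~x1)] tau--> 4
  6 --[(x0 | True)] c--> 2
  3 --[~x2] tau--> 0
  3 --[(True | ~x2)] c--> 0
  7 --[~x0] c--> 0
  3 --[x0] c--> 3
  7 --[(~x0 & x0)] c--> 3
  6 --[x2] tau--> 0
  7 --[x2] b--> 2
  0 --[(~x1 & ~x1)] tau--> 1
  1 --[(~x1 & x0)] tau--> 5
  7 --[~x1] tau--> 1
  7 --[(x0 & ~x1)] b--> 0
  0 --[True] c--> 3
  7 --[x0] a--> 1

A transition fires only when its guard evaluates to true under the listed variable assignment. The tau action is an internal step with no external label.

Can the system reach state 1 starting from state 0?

Answer: UNREACHABLE

Trace:
After dropping false guards: 9 live edges.
Layer 0: {0}
Layer 1: {3}  now seen {0,3}
Reach set: {0,3}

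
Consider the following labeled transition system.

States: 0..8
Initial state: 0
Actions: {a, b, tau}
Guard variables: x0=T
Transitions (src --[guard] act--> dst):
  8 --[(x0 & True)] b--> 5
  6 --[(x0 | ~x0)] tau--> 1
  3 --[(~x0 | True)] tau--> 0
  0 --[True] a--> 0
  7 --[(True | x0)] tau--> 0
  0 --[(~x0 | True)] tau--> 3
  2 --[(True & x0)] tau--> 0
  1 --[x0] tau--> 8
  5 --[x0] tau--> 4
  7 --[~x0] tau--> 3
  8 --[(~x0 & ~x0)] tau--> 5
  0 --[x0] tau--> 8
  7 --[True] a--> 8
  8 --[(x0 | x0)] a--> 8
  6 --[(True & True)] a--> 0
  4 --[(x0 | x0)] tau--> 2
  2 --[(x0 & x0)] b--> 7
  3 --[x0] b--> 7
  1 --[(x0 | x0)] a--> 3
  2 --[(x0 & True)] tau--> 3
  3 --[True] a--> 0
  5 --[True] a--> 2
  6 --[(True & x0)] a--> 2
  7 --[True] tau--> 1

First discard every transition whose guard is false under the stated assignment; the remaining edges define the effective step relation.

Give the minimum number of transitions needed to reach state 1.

BFS to 1:
  L0 = {0}
  L1 = {3,8}
  L2 = {5,7}
  L3 = {1,2,4}
depth(1)=3, e.g. tau·b·tau

Answer: 3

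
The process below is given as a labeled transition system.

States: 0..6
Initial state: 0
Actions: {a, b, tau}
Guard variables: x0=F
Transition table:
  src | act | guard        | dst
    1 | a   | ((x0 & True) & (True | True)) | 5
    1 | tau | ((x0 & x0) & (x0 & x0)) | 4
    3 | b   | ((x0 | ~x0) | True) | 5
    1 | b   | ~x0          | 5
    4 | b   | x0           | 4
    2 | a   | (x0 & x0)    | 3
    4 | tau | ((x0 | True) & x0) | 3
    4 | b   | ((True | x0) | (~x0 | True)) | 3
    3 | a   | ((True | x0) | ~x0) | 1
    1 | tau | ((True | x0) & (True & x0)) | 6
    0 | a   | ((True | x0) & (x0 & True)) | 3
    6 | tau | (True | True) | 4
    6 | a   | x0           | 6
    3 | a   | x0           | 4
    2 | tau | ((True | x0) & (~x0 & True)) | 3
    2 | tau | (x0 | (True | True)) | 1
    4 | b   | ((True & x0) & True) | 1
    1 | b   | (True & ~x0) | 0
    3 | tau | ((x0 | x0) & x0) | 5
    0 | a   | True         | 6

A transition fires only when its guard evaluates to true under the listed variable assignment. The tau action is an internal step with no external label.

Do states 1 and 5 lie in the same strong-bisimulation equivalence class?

Compute ~ classes (split until stable):
  round 0: {{0,1,2,3,4,5,6}}
  round 1: {{0},{1,4},{2,6},{3},{5}}
  round 2: {{0},{1},{2},{3},{4},{5},{6}}
7 equivalence class(es) (converged in 3)
[1]={1}  [5]={5}

Answer: NOT BISIMILAR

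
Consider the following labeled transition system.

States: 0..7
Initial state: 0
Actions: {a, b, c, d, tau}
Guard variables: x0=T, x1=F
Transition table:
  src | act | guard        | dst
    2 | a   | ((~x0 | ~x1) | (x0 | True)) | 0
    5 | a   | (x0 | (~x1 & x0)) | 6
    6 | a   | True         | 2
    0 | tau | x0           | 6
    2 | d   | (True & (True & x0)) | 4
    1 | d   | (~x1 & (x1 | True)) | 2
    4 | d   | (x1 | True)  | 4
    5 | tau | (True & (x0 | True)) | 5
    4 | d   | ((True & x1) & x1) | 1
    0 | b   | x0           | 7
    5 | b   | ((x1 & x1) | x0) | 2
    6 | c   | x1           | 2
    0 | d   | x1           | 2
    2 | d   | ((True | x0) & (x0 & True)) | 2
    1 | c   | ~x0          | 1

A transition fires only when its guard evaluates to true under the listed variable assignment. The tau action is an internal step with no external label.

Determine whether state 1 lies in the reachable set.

Answer: UNREACHABLE

Trace:
After dropping false guards: 11 live edges.
Layer 0: {0}
Layer 1: {6,7}  cumulative {0,6,7}
Layer 2: {2}  cumulative {0,2,6,7}
Layer 3: {4}  cumulative {0,2,4,6,7}
Reachable = {0,2,4,6,7}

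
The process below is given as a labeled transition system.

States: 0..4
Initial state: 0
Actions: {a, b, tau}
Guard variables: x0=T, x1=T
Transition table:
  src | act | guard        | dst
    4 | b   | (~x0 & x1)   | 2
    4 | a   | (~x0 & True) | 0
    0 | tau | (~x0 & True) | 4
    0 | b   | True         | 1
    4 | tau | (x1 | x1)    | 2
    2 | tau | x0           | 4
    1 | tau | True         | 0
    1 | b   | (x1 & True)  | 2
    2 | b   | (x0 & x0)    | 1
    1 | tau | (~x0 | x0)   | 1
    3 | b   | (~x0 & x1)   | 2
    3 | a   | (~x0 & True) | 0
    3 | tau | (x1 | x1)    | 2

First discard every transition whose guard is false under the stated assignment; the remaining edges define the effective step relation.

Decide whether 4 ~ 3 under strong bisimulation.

Answer: BISIMILAR

Analysis:
Bisimulation quotient by refinement:
  round 0: {{0,1,2,3,4}}
  round 1: {{0},{1,2},{3,4}}
  round 2: {{0},{1},{2},{3,4}}
Fixed point at round 3; 4 class(es).
class of 4: {3,4}; class of 3: {3,4}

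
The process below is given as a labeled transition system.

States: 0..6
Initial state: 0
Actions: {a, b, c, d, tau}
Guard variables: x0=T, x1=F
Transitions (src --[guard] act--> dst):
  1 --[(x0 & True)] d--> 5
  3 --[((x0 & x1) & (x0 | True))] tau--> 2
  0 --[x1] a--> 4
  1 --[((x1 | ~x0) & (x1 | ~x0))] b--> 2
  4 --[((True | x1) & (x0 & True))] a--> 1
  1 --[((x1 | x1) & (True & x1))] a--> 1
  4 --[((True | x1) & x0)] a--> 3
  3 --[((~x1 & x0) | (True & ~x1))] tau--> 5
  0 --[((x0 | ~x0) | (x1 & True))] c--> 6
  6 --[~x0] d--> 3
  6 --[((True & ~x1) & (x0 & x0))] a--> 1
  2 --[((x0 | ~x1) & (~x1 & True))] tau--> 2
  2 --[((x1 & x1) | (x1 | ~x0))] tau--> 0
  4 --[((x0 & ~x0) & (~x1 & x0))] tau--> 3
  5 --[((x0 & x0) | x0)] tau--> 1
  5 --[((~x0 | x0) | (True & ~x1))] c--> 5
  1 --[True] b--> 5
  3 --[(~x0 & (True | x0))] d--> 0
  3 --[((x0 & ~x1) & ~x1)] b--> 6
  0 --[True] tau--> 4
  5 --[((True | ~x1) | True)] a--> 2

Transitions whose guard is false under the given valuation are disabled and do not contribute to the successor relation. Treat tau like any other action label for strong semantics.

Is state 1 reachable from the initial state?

Answer: REACHABLE

Trace:
After dropping false guards: 13 live edges.
Layer 0: {0}
Layer 1: {4,6}  cumulative {0,4,6}
Layer 2: {1,3}  cumulative {0,1,3,4,6}
Layer 3: {5}  cumulative {0,1,3,4,5,6}
Layer 4: {2}  cumulative {0,1,2,3,4,5,6}
R = {0,1,2,3,4,5,6}
Path to 1: c·a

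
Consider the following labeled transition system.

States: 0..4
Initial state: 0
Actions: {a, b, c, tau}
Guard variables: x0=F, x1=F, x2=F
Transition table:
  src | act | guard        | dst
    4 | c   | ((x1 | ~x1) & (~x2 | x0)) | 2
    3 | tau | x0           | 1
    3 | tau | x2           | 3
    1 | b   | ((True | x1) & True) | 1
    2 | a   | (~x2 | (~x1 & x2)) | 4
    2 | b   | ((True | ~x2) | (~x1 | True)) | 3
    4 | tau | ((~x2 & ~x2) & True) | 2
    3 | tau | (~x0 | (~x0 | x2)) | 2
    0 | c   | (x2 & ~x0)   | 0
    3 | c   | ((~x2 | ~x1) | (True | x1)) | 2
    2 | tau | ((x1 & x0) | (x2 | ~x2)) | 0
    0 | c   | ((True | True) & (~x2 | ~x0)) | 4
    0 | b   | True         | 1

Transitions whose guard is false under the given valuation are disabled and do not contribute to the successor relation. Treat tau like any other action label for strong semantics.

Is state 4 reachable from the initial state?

Answer: REACHABLE

Trace:
After dropping false guards: 10 live edges.
depth 0: {0}
depth 1: {1,4}  now seen {0,1,4}
depth 2: {2}  now seen {0,1,2,4}
depth 3: {3}  now seen {0,1,2,3,4}
Reachable = {0,1,2,3,4}
Path to 4: c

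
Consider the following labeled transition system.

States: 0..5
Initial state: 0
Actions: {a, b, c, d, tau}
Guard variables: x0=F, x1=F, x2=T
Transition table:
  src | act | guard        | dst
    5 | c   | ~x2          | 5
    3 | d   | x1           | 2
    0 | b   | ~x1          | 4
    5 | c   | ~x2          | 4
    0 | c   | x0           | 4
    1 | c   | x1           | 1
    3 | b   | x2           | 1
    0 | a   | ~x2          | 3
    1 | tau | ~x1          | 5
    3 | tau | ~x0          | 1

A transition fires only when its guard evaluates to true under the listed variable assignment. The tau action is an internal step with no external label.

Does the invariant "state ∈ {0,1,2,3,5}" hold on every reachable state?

Inv-set: {0,1,2,3,5}
Reachable = {0,4}
  0: ok
  4: VIOLATES
reach 4 via b — violates

Answer: INVARIANT VIOLATED at state 4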